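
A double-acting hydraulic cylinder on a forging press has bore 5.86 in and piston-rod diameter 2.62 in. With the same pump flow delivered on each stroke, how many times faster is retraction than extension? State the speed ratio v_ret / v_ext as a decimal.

Cap-side area A_cap = π/4 × (5.86 in)² = 26.97 in^2
Rod-side annular area A_ann = π/4 × (5.86² − 2.62²) = 21.58 in^2
For equal Q, v ∝ 1/A, so v_ret/v_ext = A_cap/A_ann.

v_ret/v_ext ≈ 1.25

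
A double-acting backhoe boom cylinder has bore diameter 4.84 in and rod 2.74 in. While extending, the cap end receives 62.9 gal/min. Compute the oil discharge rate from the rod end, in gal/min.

Cap-side area A_cap = π/4 × (4.84 in)² = 18.40 in^2
Rod-side annular area A_ann = π/4 × (4.84² − 2.74²) = 12.50 in^2
Piston speed v = Q_in/A_cap; rod-end outflow Q_out = v × A_ann = Q_in × A_ann/A_cap.

Q_out ≈ 42.7 gal/min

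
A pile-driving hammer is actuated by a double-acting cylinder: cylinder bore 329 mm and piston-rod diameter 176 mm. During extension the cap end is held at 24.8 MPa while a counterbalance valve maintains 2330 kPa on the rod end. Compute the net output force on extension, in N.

Cap-side area A_cap = π/4 × (329 mm)² = 85010 mm^2
Rod-side annular area A_ann = π/4 × (329² − 176²) = 60680 mm^2
Net thrust = P_cap·A_cap − P_rod·A_ann = 2.108e6 N − 1.414e5 N

F ≈ 1.97e6 N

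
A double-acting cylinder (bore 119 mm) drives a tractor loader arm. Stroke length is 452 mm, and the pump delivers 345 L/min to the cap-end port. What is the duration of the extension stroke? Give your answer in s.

Cap-side area A_cap = π/4 × (119 mm)² = 11120 mm^2
Swept volume V = A × L; t = V / Q = A·L / Q

t ≈ 0.874 s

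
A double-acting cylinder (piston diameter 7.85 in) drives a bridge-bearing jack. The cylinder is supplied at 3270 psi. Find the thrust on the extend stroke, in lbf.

Cap-side area A_cap = π/4 × (7.85 in)² = 48.40 in^2
F = P × A_cap = 3270 psi × A_cap

F ≈ 1.58e5 lbf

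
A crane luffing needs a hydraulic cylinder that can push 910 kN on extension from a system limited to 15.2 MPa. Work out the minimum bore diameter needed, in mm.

D ≈ 276 mm

Extension force acts on the full piston face: F = P × (π/4)D².
D = √(4F / (πP)) = √(4 × 910 kN / (π × 15.2 MPa))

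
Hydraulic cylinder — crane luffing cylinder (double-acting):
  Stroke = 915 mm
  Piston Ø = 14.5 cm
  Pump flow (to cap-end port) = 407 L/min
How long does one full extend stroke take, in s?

Cap-side area A_cap = π/4 × (14.5 cm)² = 165.1 cm^2
Swept volume V = A × L; t = V / Q = A·L / Q

t ≈ 2.23 s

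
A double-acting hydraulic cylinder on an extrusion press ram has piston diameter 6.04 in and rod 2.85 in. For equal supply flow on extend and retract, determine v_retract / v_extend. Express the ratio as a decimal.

Cap-side area A_cap = π/4 × (6.04 in)² = 28.65 in^2
Rod-side annular area A_ann = π/4 × (6.04² − 2.85²) = 22.27 in^2
For equal Q, v ∝ 1/A, so v_ret/v_ext = A_cap/A_ann.

v_ret/v_ext ≈ 1.29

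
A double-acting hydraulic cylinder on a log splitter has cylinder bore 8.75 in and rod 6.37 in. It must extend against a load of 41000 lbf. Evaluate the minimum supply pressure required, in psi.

Cap-side area A_cap = π/4 × (8.75 in)² = 60.13 in^2
P = F / A = 41000 lbf / A

P ≈ 682 psi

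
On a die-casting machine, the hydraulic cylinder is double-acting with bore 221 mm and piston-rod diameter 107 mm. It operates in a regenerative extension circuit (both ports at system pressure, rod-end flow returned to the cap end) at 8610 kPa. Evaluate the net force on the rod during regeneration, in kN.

With equal pressure on both faces, forces on the annular region cancel; the net push is pressure × rod cross-section.
Rod cross-section A_rod = π/4 × (107 mm)² = 8992 mm^2
F = P × A_rod

F ≈ 77.4 kN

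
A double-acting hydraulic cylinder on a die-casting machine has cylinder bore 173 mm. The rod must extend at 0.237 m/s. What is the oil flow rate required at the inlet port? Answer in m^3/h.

Q ≈ 20.1 m^3/h

Cap-side area A_cap = π/4 × (173 mm)² = 23510 mm^2
Q = A × v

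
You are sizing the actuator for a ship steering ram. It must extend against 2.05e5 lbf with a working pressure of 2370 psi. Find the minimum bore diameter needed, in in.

D ≈ 10.5 in

Extension force acts on the full piston face: F = P × (π/4)D².
D = √(4F / (πP)) = √(4 × 2.05e5 lbf / (π × 2370 psi))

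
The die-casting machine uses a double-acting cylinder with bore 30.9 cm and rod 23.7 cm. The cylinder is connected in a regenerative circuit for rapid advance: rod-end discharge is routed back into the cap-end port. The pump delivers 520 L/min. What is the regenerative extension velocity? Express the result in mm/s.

v ≈ 196 mm/s

In regeneration the rod-end outflow joins the pump flow into the cap end, so the net volume the pump must supply per unit advance equals the rod cross-section area.
Rod cross-section A_rod = π/4 × (23.7 cm)² = 441.2 cm^2
v = Q_pump / A_rod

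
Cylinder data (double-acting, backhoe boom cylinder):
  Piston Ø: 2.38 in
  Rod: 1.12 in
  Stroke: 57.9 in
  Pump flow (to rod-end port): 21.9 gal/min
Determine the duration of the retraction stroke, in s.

Rod-side annular area A_ann = π/4 × (2.38² − 1.12²) = 3.464 in^2
Swept volume V = A × L; t = V / Q = A·L / Q

t ≈ 2.38 s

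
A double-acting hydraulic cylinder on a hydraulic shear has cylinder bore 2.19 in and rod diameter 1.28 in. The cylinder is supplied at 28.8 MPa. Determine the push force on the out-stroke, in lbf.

Cap-side area A_cap = π/4 × (2.19 in)² = 3.767 in^2
F = P × A_cap = 28.8 MPa × A_cap

F ≈ 15700 lbf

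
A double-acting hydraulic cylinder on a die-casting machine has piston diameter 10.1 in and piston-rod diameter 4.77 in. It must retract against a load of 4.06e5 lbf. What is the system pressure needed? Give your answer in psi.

P ≈ 6520 psi

Rod-side annular area A_ann = π/4 × (10.1² − 4.77²) = 62.25 in^2
Retraction: pressure acts on the annular area.
P = F / A = 4.06e5 lbf / A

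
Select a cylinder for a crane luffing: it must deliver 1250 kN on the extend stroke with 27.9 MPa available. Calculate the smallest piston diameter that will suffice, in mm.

Extension force acts on the full piston face: F = P × (π/4)D².
D = √(4F / (πP)) = √(4 × 1250 kN / (π × 27.9 MPa))

D ≈ 239 mm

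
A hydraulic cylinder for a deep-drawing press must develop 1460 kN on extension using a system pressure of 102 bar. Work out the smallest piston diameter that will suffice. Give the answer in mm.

D ≈ 427 mm

Extension force acts on the full piston face: F = P × (π/4)D².
D = √(4F / (πP)) = √(4 × 1460 kN / (π × 102 bar))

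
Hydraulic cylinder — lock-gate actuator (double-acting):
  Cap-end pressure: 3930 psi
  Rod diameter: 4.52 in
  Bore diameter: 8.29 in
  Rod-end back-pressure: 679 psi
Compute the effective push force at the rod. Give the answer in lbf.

Cap-side area A_cap = π/4 × (8.29 in)² = 53.98 in^2
Rod-side annular area A_ann = π/4 × (8.29² − 4.52²) = 37.93 in^2
Net thrust = P_cap·A_cap − P_rod·A_ann = 2.121e5 lbf − 25750 lbf

F ≈ 1.86e5 lbf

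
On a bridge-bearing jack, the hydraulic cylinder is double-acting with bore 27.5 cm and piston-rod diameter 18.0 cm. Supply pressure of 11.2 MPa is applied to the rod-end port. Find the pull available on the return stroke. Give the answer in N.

Rod-side annular area A_ann = π/4 × (27.5² − 18.0²) = 339.5 cm^2
On retraction the pressure acts on the annular area (bore minus rod).
F = P × A_ann

F ≈ 3.80e5 N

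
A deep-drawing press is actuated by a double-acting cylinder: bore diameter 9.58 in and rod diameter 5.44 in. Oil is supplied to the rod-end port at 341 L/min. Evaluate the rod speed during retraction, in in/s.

v ≈ 7.10 in/s

Rod-side annular area A_ann = π/4 × (9.58² − 5.44²) = 48.84 in^2
Flow into the rod-end port fills the annular volume.
v = Q / A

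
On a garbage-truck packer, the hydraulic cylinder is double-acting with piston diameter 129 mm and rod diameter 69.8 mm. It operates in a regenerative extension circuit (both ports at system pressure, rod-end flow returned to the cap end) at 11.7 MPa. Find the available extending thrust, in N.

With equal pressure on both faces, forces on the annular region cancel; the net push is pressure × rod cross-section.
Rod cross-section A_rod = π/4 × (69.8 mm)² = 3826 mm^2
F = P × A_rod

F ≈ 44800 N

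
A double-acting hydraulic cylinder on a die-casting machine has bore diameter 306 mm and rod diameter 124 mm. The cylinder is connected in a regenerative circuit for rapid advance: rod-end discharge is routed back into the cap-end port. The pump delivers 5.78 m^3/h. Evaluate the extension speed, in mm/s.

In regeneration the rod-end outflow joins the pump flow into the cap end, so the net volume the pump must supply per unit advance equals the rod cross-section area.
Rod cross-section A_rod = π/4 × (124 mm)² = 12080 mm^2
v = Q_pump / A_rod

v ≈ 133 mm/s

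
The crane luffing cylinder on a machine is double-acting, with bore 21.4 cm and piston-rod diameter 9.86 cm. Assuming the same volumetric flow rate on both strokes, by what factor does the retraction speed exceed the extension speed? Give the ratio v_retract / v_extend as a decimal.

v_ret/v_ext ≈ 1.27

Cap-side area A_cap = π/4 × (21.4 cm)² = 359.7 cm^2
Rod-side annular area A_ann = π/4 × (21.4² − 9.86²) = 283.3 cm^2
For equal Q, v ∝ 1/A, so v_ret/v_ext = A_cap/A_ann.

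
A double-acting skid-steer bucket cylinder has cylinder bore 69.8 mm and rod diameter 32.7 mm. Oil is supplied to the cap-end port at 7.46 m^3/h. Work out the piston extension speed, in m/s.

v ≈ 0.542 m/s

Cap-side area A_cap = π/4 × (69.8 mm)² = 3826 mm^2
v = Q / A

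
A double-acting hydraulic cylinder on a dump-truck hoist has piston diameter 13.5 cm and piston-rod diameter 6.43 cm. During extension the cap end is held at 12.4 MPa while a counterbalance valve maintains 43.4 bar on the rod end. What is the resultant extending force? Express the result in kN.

F ≈ 129 kN

Cap-side area A_cap = π/4 × (13.5 cm)² = 143.1 cm^2
Rod-side annular area A_ann = π/4 × (13.5² − 6.43²) = 110.7 cm^2
Net thrust = P_cap·A_cap − P_rod·A_ann = 177.5 kN − 48.03 kN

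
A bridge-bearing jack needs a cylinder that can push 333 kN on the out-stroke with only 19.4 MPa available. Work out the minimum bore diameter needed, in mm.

D ≈ 148 mm

Extension force acts on the full piston face: F = P × (π/4)D².
D = √(4F / (πP)) = √(4 × 333 kN / (π × 19.4 MPa))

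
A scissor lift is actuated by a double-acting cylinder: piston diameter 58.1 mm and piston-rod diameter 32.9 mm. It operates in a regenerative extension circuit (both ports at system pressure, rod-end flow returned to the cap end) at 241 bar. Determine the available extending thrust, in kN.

With equal pressure on both faces, forces on the annular region cancel; the net push is pressure × rod cross-section.
Rod cross-section A_rod = π/4 × (32.9 mm)² = 850.1 mm^2
F = P × A_rod

F ≈ 20.5 kN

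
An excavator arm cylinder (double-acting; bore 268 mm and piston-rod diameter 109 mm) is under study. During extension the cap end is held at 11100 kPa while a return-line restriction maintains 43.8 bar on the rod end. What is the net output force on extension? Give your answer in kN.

F ≈ 420 kN

Cap-side area A_cap = π/4 × (268 mm)² = 56410 mm^2
Rod-side annular area A_ann = π/4 × (268² − 109²) = 47080 mm^2
Net thrust = P_cap·A_cap − P_rod·A_ann = 626.2 kN − 206.2 kN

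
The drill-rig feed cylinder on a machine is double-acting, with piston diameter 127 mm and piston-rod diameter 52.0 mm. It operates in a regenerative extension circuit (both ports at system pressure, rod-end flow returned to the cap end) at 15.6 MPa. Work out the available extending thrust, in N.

With equal pressure on both faces, forces on the annular region cancel; the net push is pressure × rod cross-section.
Rod cross-section A_rod = π/4 × (52.0 mm)² = 2124 mm^2
F = P × A_rod

F ≈ 33100 N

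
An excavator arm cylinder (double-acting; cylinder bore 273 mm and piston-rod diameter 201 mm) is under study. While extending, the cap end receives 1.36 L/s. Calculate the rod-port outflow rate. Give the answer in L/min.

Cap-side area A_cap = π/4 × (273 mm)² = 58530 mm^2
Rod-side annular area A_ann = π/4 × (273² − 201²) = 26800 mm^2
Piston speed v = Q_in/A_cap; rod-end outflow Q_out = v × A_ann = Q_in × A_ann/A_cap.

Q_out ≈ 37.4 L/min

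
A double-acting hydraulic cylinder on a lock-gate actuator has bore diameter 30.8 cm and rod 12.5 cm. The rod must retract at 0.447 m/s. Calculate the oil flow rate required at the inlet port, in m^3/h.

Q ≈ 100 m^3/h

Rod-side annular area A_ann = π/4 × (30.8² − 12.5²) = 622.3 cm^2
Q = A × v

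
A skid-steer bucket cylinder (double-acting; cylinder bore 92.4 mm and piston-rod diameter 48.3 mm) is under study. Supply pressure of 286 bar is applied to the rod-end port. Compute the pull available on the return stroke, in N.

Rod-side annular area A_ann = π/4 × (92.4² − 48.3²) = 4873 mm^2
On retraction the pressure acts on the annular area (bore minus rod).
F = P × A_ann

F ≈ 1.39e5 N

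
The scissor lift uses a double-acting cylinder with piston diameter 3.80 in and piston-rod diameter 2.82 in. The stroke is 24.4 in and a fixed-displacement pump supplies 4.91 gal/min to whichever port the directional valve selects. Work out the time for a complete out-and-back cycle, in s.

t ≈ 21.2 s

Cap-side area A_cap = π/4 × (3.80 in)² = 11.34 in^2
Rod-side annular area A_ann = π/4 × (3.80² − 2.82²) = 5.095 in^2
t_ext = A_cap·L/Q = 14.64 s
t_ret = A_ann·L/Q = 6.577 s
t_cycle = t_ext + t_ret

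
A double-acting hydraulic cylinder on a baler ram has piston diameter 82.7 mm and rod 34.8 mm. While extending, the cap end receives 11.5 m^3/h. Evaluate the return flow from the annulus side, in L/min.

Q_out ≈ 158 L/min

Cap-side area A_cap = π/4 × (82.7 mm)² = 5372 mm^2
Rod-side annular area A_ann = π/4 × (82.7² − 34.8²) = 4420 mm^2
Piston speed v = Q_in/A_cap; rod-end outflow Q_out = v × A_ann = Q_in × A_ann/A_cap.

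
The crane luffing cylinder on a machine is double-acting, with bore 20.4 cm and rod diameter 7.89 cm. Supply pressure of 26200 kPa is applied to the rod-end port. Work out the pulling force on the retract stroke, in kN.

F ≈ 728 kN

Rod-side annular area A_ann = π/4 × (20.4² − 7.89²) = 278.0 cm^2
On retraction the pressure acts on the annular area (bore minus rod).
F = P × A_ann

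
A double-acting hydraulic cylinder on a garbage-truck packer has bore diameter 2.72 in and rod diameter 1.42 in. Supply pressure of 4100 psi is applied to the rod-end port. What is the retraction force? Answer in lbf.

Rod-side annular area A_ann = π/4 × (2.72² − 1.42²) = 4.227 in^2
On retraction the pressure acts on the annular area (bore minus rod).
F = P × A_ann

F ≈ 17300 lbf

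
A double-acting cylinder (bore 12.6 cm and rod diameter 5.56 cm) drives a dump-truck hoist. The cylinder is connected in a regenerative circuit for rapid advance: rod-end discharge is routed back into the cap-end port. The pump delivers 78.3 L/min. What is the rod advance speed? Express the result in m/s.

v ≈ 0.537 m/s

In regeneration the rod-end outflow joins the pump flow into the cap end, so the net volume the pump must supply per unit advance equals the rod cross-section area.
Rod cross-section A_rod = π/4 × (5.56 cm)² = 24.28 cm^2
v = Q_pump / A_rod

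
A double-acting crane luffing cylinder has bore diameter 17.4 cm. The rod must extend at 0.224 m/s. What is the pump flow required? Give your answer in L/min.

Q ≈ 320 L/min

Cap-side area A_cap = π/4 × (17.4 cm)² = 237.8 cm^2
Q = A × v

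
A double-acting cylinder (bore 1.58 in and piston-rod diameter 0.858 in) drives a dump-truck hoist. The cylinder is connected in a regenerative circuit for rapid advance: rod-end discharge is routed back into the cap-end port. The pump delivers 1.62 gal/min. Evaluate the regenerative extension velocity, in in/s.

v ≈ 10.8 in/s

In regeneration the rod-end outflow joins the pump flow into the cap end, so the net volume the pump must supply per unit advance equals the rod cross-section area.
Rod cross-section A_rod = π/4 × (0.858 in)² = 0.5782 in^2
v = Q_pump / A_rod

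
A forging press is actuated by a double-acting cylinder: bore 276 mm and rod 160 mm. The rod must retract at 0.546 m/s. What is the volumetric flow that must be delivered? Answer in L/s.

Q ≈ 21.7 L/s

Rod-side annular area A_ann = π/4 × (276² − 160²) = 39720 mm^2
Q = A × v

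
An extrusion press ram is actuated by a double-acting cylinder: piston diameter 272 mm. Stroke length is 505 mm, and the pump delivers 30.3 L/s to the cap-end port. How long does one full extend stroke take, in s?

Cap-side area A_cap = π/4 × (272 mm)² = 58110 mm^2
Swept volume V = A × L; t = V / Q = A·L / Q

t ≈ 0.968 s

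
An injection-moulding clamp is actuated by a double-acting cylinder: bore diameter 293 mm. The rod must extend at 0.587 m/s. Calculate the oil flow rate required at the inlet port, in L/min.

Q ≈ 2370 L/min

Cap-side area A_cap = π/4 × (293 mm)² = 67430 mm^2
Q = A × v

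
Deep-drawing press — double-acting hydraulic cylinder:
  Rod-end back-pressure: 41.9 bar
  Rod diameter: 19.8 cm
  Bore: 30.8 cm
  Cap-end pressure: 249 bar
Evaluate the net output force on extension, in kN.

F ≈ 1670 kN

Cap-side area A_cap = π/4 × (30.8 cm)² = 745.1 cm^2
Rod-side annular area A_ann = π/4 × (30.8² − 19.8²) = 437.2 cm^2
Net thrust = P_cap·A_cap − P_rod·A_ann = 1855 kN − 183.2 kN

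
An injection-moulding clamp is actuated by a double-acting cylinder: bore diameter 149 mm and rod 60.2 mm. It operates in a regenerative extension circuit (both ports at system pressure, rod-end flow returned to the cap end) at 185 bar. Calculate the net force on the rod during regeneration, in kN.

F ≈ 52.7 kN

With equal pressure on both faces, forces on the annular region cancel; the net push is pressure × rod cross-section.
Rod cross-section A_rod = π/4 × (60.2 mm)² = 2846 mm^2
F = P × A_rod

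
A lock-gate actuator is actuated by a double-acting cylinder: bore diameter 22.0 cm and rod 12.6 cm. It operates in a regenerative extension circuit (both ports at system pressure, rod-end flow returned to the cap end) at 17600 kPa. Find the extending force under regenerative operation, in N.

With equal pressure on both faces, forces on the annular region cancel; the net push is pressure × rod cross-section.
Rod cross-section A_rod = π/4 × (12.6 cm)² = 124.7 cm^2
F = P × A_rod

F ≈ 2.19e5 N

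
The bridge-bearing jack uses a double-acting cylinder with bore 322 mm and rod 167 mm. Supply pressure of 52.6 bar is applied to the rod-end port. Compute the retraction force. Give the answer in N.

Rod-side annular area A_ann = π/4 × (322² − 167²) = 59530 mm^2
On retraction the pressure acts on the annular area (bore minus rod).
F = P × A_ann

F ≈ 3.13e5 N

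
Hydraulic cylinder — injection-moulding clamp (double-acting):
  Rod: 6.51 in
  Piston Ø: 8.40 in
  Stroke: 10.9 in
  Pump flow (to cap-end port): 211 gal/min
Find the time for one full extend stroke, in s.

t ≈ 0.744 s

Cap-side area A_cap = π/4 × (8.40 in)² = 55.42 in^2
Swept volume V = A × L; t = V / Q = A·L / Q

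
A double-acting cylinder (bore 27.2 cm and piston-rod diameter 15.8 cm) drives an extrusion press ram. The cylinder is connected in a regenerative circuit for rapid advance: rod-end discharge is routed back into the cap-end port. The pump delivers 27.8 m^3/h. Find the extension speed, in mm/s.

v ≈ 394 mm/s

In regeneration the rod-end outflow joins the pump flow into the cap end, so the net volume the pump must supply per unit advance equals the rod cross-section area.
Rod cross-section A_rod = π/4 × (15.8 cm)² = 196.1 cm^2
v = Q_pump / A_rod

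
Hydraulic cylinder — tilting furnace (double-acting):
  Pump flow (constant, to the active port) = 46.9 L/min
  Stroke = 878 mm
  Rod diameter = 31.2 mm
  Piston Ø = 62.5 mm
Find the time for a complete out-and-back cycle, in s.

t ≈ 6.03 s

Cap-side area A_cap = π/4 × (62.5 mm)² = 3068 mm^2
Rod-side annular area A_ann = π/4 × (62.5² − 31.2²) = 2303 mm^2
t_ext = A_cap·L/Q = 3.446 s
t_ret = A_ann·L/Q = 2.587 s
t_cycle = t_ext + t_ret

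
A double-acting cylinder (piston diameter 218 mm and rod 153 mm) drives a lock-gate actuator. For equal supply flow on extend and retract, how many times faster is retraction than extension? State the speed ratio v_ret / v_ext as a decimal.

v_ret/v_ext ≈ 1.97

Cap-side area A_cap = π/4 × (218 mm)² = 37330 mm^2
Rod-side annular area A_ann = π/4 × (218² − 153²) = 18940 mm^2
For equal Q, v ∝ 1/A, so v_ret/v_ext = A_cap/A_ann.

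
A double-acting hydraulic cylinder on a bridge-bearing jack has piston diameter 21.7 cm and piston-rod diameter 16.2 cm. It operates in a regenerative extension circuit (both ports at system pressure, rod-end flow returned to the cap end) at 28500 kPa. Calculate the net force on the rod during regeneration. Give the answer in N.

F ≈ 5.87e5 N

With equal pressure on both faces, forces on the annular region cancel; the net push is pressure × rod cross-section.
Rod cross-section A_rod = π/4 × (16.2 cm)² = 206.1 cm^2
F = P × A_rod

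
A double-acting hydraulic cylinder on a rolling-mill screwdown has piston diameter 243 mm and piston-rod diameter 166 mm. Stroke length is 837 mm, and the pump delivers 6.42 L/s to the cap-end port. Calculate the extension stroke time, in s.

Cap-side area A_cap = π/4 × (243 mm)² = 46380 mm^2
Swept volume V = A × L; t = V / Q = A·L / Q

t ≈ 6.05 s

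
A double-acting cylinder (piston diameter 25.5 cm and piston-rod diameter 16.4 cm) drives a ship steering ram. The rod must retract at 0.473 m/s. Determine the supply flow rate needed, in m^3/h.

Rod-side annular area A_ann = π/4 × (25.5² − 16.4²) = 299.5 cm^2
Q = A × v

Q ≈ 51.0 m^3/h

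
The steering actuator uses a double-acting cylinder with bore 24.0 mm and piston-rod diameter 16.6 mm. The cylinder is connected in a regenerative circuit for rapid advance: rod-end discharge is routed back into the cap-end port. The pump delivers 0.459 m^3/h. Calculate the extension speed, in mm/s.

In regeneration the rod-end outflow joins the pump flow into the cap end, so the net volume the pump must supply per unit advance equals the rod cross-section area.
Rod cross-section A_rod = π/4 × (16.6 mm)² = 216.4 mm^2
v = Q_pump / A_rod

v ≈ 589 mm/s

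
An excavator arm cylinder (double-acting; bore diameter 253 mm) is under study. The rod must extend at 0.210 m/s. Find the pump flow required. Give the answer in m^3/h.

Cap-side area A_cap = π/4 × (253 mm)² = 50270 mm^2
Q = A × v

Q ≈ 38.0 m^3/h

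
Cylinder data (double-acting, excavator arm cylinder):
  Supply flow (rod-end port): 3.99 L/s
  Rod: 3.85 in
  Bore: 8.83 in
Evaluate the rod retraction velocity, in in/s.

Rod-side annular area A_ann = π/4 × (8.83² − 3.85²) = 49.60 in^2
Flow into the rod-end port fills the annular volume.
v = Q / A

v ≈ 4.91 in/s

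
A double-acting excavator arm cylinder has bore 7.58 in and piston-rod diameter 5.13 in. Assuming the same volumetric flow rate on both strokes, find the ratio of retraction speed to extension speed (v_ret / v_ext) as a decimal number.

Cap-side area A_cap = π/4 × (7.58 in)² = 45.13 in^2
Rod-side annular area A_ann = π/4 × (7.58² − 5.13²) = 24.46 in^2
For equal Q, v ∝ 1/A, so v_ret/v_ext = A_cap/A_ann.

v_ret/v_ext ≈ 1.85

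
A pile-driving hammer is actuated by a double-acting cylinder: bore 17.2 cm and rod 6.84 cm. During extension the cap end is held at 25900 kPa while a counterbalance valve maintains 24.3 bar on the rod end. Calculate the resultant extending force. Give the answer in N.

F ≈ 5.54e5 N

Cap-side area A_cap = π/4 × (17.2 cm)² = 232.4 cm^2
Rod-side annular area A_ann = π/4 × (17.2² − 6.84²) = 195.6 cm^2
Net thrust = P_cap·A_cap − P_rod·A_ann = 6.018e5 N − 47530 N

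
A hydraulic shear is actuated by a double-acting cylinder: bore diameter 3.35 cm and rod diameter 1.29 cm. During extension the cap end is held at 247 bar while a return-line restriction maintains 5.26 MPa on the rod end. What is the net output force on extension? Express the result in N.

Cap-side area A_cap = π/4 × (3.35 cm)² = 8.814 cm^2
Rod-side annular area A_ann = π/4 × (3.35² − 1.29²) = 7.507 cm^2
Net thrust = P_cap·A_cap − P_rod·A_ann = 21770 N − 3949 N

F ≈ 17800 N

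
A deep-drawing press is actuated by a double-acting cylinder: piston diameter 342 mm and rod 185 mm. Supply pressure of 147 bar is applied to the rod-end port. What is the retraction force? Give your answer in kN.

F ≈ 955 kN

Rod-side annular area A_ann = π/4 × (342² − 185²) = 64980 mm^2
On retraction the pressure acts on the annular area (bore minus rod).
F = P × A_ann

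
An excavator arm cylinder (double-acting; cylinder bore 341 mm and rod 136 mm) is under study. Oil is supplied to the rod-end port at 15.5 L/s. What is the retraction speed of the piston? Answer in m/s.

v ≈ 0.202 m/s

Rod-side annular area A_ann = π/4 × (341² − 136²) = 76800 mm^2
Flow into the rod-end port fills the annular volume.
v = Q / A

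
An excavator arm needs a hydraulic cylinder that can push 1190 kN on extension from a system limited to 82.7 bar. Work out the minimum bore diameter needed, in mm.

Extension force acts on the full piston face: F = P × (π/4)D².
D = √(4F / (πP)) = √(4 × 1190 kN / (π × 82.7 bar))

D ≈ 428 mm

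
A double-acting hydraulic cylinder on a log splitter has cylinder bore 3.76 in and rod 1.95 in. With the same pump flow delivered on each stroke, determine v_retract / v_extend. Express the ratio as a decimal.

Cap-side area A_cap = π/4 × (3.76 in)² = 11.10 in^2
Rod-side annular area A_ann = π/4 × (3.76² − 1.95²) = 8.117 in^2
For equal Q, v ∝ 1/A, so v_ret/v_ext = A_cap/A_ann.

v_ret/v_ext ≈ 1.37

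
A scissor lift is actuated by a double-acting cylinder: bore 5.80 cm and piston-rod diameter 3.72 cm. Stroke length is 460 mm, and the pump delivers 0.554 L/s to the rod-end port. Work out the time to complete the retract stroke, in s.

Rod-side annular area A_ann = π/4 × (5.80² − 3.72²) = 15.55 cm^2
Swept volume V = A × L; t = V / Q = A·L / Q

t ≈ 1.29 s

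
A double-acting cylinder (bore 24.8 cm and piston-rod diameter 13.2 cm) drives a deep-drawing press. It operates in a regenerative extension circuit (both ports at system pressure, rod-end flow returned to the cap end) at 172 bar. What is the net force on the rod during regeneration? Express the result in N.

F ≈ 2.35e5 N

With equal pressure on both faces, forces on the annular region cancel; the net push is pressure × rod cross-section.
Rod cross-section A_rod = π/4 × (13.2 cm)² = 136.8 cm^2
F = P × A_rod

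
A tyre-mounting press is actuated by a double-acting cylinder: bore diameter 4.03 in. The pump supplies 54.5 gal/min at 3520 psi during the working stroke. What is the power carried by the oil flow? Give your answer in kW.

Hydraulic power = P × Q

W ≈ 83.4 kW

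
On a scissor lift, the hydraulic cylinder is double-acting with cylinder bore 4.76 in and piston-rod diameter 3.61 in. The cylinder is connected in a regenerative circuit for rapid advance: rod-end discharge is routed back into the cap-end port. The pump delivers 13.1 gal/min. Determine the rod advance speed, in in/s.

In regeneration the rod-end outflow joins the pump flow into the cap end, so the net volume the pump must supply per unit advance equals the rod cross-section area.
Rod cross-section A_rod = π/4 × (3.61 in)² = 10.24 in^2
v = Q_pump / A_rod

v ≈ 4.93 in/s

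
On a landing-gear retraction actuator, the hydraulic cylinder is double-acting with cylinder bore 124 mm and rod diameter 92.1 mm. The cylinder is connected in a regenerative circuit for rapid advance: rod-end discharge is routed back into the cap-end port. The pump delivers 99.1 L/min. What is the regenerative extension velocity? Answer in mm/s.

In regeneration the rod-end outflow joins the pump flow into the cap end, so the net volume the pump must supply per unit advance equals the rod cross-section area.
Rod cross-section A_rod = π/4 × (92.1 mm)² = 6662 mm^2
v = Q_pump / A_rod

v ≈ 248 mm/s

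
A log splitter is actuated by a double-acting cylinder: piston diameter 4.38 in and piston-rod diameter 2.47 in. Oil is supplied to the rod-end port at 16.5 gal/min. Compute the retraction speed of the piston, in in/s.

v ≈ 6.18 in/s

Rod-side annular area A_ann = π/4 × (4.38² − 2.47²) = 10.28 in^2
Flow into the rod-end port fills the annular volume.
v = Q / A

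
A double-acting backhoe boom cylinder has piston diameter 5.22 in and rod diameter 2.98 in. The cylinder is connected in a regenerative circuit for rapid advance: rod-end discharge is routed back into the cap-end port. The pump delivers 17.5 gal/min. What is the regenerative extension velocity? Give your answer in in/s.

v ≈ 9.66 in/s

In regeneration the rod-end outflow joins the pump flow into the cap end, so the net volume the pump must supply per unit advance equals the rod cross-section area.
Rod cross-section A_rod = π/4 × (2.98 in)² = 6.975 in^2
v = Q_pump / A_rod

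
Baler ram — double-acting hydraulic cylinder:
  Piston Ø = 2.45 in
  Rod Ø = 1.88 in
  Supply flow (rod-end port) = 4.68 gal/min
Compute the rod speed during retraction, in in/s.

Rod-side annular area A_ann = π/4 × (2.45² − 1.88²) = 1.938 in^2
Flow into the rod-end port fills the annular volume.
v = Q / A

v ≈ 9.30 in/s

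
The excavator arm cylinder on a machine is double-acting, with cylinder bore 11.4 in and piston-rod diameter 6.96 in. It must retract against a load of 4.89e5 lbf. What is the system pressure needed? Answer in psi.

Rod-side annular area A_ann = π/4 × (11.4² − 6.96²) = 64.02 in^2
Retraction: pressure acts on the annular area.
P = F / A = 4.89e5 lbf / A

P ≈ 7640 psi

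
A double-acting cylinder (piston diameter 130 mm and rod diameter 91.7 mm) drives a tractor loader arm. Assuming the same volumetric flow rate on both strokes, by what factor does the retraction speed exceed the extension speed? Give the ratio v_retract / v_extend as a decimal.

v_ret/v_ext ≈ 1.99

Cap-side area A_cap = π/4 × (130 mm)² = 13270 mm^2
Rod-side annular area A_ann = π/4 × (130² − 91.7²) = 6669 mm^2
For equal Q, v ∝ 1/A, so v_ret/v_ext = A_cap/A_ann.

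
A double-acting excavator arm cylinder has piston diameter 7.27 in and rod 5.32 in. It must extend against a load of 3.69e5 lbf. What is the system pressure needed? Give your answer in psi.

P ≈ 8890 psi

Cap-side area A_cap = π/4 × (7.27 in)² = 41.51 in^2
P = F / A = 3.69e5 lbf / A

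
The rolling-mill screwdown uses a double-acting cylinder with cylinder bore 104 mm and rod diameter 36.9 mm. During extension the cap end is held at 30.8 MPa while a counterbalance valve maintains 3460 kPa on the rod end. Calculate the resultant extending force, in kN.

F ≈ 236 kN

Cap-side area A_cap = π/4 × (104 mm)² = 8495 mm^2
Rod-side annular area A_ann = π/4 × (104² − 36.9²) = 7425 mm^2
Net thrust = P_cap·A_cap − P_rod·A_ann = 261.6 kN − 25.69 kN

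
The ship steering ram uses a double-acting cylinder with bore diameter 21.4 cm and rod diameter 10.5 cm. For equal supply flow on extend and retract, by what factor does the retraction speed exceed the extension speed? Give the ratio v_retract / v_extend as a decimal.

v_ret/v_ext ≈ 1.32

Cap-side area A_cap = π/4 × (21.4 cm)² = 359.7 cm^2
Rod-side annular area A_ann = π/4 × (21.4² − 10.5²) = 273.1 cm^2
For equal Q, v ∝ 1/A, so v_ret/v_ext = A_cap/A_ann.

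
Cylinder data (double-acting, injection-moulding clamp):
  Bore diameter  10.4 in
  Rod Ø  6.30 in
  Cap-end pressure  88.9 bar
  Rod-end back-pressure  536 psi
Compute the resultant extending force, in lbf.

Cap-side area A_cap = π/4 × (10.4 in)² = 84.95 in^2
Rod-side annular area A_ann = π/4 × (10.4² − 6.30²) = 53.78 in^2
Net thrust = P_cap·A_cap − P_rod·A_ann = 1.095e5 lbf − 28820 lbf

F ≈ 80700 lbf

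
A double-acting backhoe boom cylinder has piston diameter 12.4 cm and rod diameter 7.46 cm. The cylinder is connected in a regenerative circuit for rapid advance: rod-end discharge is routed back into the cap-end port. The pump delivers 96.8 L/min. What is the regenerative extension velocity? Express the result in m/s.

v ≈ 0.369 m/s

In regeneration the rod-end outflow joins the pump flow into the cap end, so the net volume the pump must supply per unit advance equals the rod cross-section area.
Rod cross-section A_rod = π/4 × (7.46 cm)² = 43.71 cm^2
v = Q_pump / A_rod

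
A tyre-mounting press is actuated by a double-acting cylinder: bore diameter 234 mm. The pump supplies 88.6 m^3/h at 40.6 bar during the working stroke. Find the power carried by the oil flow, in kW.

Hydraulic power = P × Q

W ≈ 99.9 kW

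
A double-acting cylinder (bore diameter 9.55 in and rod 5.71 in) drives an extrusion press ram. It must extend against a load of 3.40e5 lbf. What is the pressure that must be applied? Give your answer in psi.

Cap-side area A_cap = π/4 × (9.55 in)² = 71.63 in^2
P = F / A = 3.40e5 lbf / A

P ≈ 4750 psi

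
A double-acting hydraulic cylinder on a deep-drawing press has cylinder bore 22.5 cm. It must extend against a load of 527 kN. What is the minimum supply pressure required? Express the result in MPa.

Cap-side area A_cap = π/4 × (22.5 cm)² = 397.6 cm^2
P = F / A = 527 kN / A

P ≈ 13.3 MPa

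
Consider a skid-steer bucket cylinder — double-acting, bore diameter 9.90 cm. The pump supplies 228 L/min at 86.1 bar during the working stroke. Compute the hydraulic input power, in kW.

Hydraulic power = P × Q

W ≈ 32.7 kW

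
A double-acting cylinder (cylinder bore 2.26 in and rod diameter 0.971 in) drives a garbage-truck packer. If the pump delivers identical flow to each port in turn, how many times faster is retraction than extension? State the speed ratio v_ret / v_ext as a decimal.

v_ret/v_ext ≈ 1.23

Cap-side area A_cap = π/4 × (2.26 in)² = 4.011 in^2
Rod-side annular area A_ann = π/4 × (2.26² − 0.971²) = 3.271 in^2
For equal Q, v ∝ 1/A, so v_ret/v_ext = A_cap/A_ann.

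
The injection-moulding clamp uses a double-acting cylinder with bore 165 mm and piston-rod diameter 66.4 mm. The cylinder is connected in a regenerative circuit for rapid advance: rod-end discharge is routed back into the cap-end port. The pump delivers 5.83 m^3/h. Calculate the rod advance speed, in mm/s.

v ≈ 468 mm/s

In regeneration the rod-end outflow joins the pump flow into the cap end, so the net volume the pump must supply per unit advance equals the rod cross-section area.
Rod cross-section A_rod = π/4 × (66.4 mm)² = 3463 mm^2
v = Q_pump / A_rod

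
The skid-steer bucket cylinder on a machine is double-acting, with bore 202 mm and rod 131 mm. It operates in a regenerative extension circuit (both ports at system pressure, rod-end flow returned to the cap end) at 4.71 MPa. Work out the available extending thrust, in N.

With equal pressure on both faces, forces on the annular region cancel; the net push is pressure × rod cross-section.
Rod cross-section A_rod = π/4 × (131 mm)² = 13480 mm^2
F = P × A_rod

F ≈ 63500 N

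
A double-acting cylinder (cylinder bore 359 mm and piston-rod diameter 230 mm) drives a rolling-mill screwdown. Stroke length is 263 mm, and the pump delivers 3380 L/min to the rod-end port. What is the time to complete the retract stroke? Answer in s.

Rod-side annular area A_ann = π/4 × (359² − 230²) = 59680 mm^2
Swept volume V = A × L; t = V / Q = A·L / Q

t ≈ 0.279 s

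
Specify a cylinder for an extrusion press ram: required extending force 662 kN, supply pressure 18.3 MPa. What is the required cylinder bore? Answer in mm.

Extension force acts on the full piston face: F = P × (π/4)D².
D = √(4F / (πP)) = √(4 × 662 kN / (π × 18.3 MPa))

D ≈ 215 mm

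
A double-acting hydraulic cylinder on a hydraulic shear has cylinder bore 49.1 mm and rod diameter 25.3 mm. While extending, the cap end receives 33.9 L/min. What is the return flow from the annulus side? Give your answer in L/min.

Cap-side area A_cap = π/4 × (49.1 mm)² = 1893 mm^2
Rod-side annular area A_ann = π/4 × (49.1² − 25.3²) = 1391 mm^2
Piston speed v = Q_in/A_cap; rod-end outflow Q_out = v × A_ann = Q_in × A_ann/A_cap.

Q_out ≈ 24.9 L/min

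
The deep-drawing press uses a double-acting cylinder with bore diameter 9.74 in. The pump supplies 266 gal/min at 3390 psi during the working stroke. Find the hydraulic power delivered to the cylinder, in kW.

Hydraulic power = P × Q

W ≈ 392 kW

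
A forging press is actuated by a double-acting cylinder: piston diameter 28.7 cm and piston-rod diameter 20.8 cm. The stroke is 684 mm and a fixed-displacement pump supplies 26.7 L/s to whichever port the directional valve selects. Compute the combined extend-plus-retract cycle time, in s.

t ≈ 2.44 s

Cap-side area A_cap = π/4 × (28.7 cm)² = 646.9 cm^2
Rod-side annular area A_ann = π/4 × (28.7² − 20.8²) = 307.1 cm^2
t_ext = A_cap·L/Q = 1.657 s
t_ret = A_ann·L/Q = 0.7868 s
t_cycle = t_ext + t_ret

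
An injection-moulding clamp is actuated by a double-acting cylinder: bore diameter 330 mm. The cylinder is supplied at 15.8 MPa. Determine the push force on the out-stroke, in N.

Cap-side area A_cap = π/4 × (330 mm)² = 85530 mm^2
F = P × A_cap = 15.8 MPa × A_cap

F ≈ 1.35e6 N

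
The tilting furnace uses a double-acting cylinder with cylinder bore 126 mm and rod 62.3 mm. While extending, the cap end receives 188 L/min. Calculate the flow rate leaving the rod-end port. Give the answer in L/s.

Q_out ≈ 2.37 L/s

Cap-side area A_cap = π/4 × (126 mm)² = 12470 mm^2
Rod-side annular area A_ann = π/4 × (126² − 62.3²) = 9421 mm^2
Piston speed v = Q_in/A_cap; rod-end outflow Q_out = v × A_ann = Q_in × A_ann/A_cap.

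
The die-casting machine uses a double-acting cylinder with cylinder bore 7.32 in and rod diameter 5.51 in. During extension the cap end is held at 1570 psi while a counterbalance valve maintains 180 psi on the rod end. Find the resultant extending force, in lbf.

F ≈ 62800 lbf

Cap-side area A_cap = π/4 × (7.32 in)² = 42.08 in^2
Rod-side annular area A_ann = π/4 × (7.32² − 5.51²) = 18.24 in^2
Net thrust = P_cap·A_cap − P_rod·A_ann = 66070 lbf − 3283 lbf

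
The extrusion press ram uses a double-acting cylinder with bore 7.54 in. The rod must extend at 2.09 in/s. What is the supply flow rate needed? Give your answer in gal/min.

Q ≈ 24.2 gal/min

Cap-side area A_cap = π/4 × (7.54 in)² = 44.65 in^2
Q = A × v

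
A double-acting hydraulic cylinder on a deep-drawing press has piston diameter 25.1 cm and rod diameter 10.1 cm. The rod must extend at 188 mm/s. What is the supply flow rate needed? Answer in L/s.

Cap-side area A_cap = π/4 × (25.1 cm)² = 494.8 cm^2
Q = A × v

Q ≈ 9.30 L/s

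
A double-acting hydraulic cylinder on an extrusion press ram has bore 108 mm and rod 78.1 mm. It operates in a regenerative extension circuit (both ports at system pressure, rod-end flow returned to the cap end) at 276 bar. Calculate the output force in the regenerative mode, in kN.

F ≈ 132 kN

With equal pressure on both faces, forces on the annular region cancel; the net push is pressure × rod cross-section.
Rod cross-section A_rod = π/4 × (78.1 mm)² = 4791 mm^2
F = P × A_rod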